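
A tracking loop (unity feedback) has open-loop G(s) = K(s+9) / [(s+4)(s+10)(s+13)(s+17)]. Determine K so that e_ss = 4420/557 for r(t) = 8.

8

The open loop has no poles at the origin → type 0 system.
K_p = lim_{s→0} G(s) = K·9 / (4·10·13·17) = (9/8840)·K.
e_ss = 8/(1 + K_p) = 4420/557 ⇒ 1 + (9/8840)·K = 1114/1105 ⇒ K = 8.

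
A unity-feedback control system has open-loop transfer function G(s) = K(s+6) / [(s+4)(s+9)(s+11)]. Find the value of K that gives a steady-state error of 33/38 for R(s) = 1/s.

10

No free integrators in G(s): this is a type 0 system.
K_p = lim_{s→0} G(s) = K·6 / (4·9·11) = (1/66)·K.
e_ss = 1/(1 + K_p) = 33/38 ⇒ 1 + (1/66)·K = 38/33 ⇒ K = 10.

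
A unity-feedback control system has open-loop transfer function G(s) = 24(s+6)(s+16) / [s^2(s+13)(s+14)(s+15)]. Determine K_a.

System type = 2 (two poles at s=0).
K_a = lim_{s→0} s^2·G(s) = 24·6·16 / (13·14·15) = 384/455.

384/455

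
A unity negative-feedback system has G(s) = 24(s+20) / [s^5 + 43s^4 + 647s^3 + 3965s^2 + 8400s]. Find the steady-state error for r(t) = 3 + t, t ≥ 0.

17.5

The denominator has no term below 8400s — 1 pole at s=0, type 1. By superposition:
  • 3: tracked with zero error.
  • t: e_ss = 1/K_v with K_v=2/35 → 17.5.
Total e_ss = 17.5.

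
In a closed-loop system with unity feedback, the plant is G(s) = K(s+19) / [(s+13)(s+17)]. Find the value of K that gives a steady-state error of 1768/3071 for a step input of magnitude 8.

The open loop has no poles at the origin → type 0 system.
K_p = lim_{s→0} G(s) = K·19 / (13·17) = (19/221)·K.
e_ss = 8/(1 + K_p) = 1768/3071 ⇒ 1 + (19/221)·K = 3071/221 ⇒ K = 150.

150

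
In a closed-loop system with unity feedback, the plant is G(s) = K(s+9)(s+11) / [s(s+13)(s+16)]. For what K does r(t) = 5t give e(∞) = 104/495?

50

System type = 1 (one pole at s=0).
K_v = lim_{s→0} s·G(s) = K·9·11 / (13·16) = (99/208)·K.
e_ss = 5/K_v = 104/495 ⇒ K_v = 2475/104 ⇒ K = (2475/104)/(99/208) = 50.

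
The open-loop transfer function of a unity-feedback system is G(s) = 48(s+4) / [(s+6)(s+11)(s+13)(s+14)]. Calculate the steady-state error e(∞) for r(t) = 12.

4004/339

System type = 0 (no poles at s=0).
K_p = lim_{s→0} G(s) = 48·4 / (6·11·13·14) = 16/1001.
e_ss = 12/(1 + K_p) = 12/(1017/1001) = 4004/339.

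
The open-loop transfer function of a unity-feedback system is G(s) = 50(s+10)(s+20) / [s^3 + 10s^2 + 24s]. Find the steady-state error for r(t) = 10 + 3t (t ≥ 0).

0.0072

Factoring s from the denominator leaves a polynomial with constant term 24, so the system is type 1. Taking each input component in turn:
  • 10: tracked with zero error.
  • 3t: e_ss = 3/K_v with K_v=1250/3 → 0.0072.
Total e_ss = 0.0072.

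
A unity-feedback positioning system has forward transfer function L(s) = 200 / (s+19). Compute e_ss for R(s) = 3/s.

The open loop has no poles at the origin → type 0 system.
K_p = lim_{s→0} L(s) = 200 / (19) = 200/19.
e_ss = 3/(1 + K_p) = 3/(219/19) = 19/73.

19/73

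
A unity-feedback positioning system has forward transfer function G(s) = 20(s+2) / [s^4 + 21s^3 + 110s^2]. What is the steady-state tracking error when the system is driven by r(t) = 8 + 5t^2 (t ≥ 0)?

Factoring s^2 from the denominator leaves a polynomial with constant term 110, so the system is type 2. By superposition:
  • 8: tracked with zero error.
  • 5t^2: e_ss = 10/K_a with K_a=4/11 → 27.5.
Total e_ss = 27.5.

27.5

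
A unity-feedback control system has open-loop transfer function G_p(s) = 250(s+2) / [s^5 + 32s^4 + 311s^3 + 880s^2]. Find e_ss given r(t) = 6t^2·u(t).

21.12

Factoring s^2 from the denominator leaves a polynomial with constant term 880, so the system is type 2.
K_a = lim_{s→0} s^2·G_p(s) = 250·2 / 880 = 25/44.
r(t) = 6t^2 gives R(s) = 12/s^3.
e_ss = 12/K_a = 12/(25/44) = 21.12.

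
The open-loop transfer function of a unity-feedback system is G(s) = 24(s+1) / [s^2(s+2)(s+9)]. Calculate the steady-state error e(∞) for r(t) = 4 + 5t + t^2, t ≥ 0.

System type = 2 (two poles at s=0). Taking each input component in turn:
  • 4: tracked with zero error.
  • 5t: tracked with zero error.
  • t^2: e_ss = 2/K_a with K_a=4/3 → 1.5.
Total e_ss = 1.5.

1.5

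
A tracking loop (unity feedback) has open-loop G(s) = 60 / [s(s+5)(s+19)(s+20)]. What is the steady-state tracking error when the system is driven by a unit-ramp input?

95/3

The open loop has one pole at the origin → type 1 system.
K_v = lim_{s→0} s·G(s) = 60 / (5·19·20) = 3/95.
e_ss = 1/K_v = 1/(3/95) = 95/3.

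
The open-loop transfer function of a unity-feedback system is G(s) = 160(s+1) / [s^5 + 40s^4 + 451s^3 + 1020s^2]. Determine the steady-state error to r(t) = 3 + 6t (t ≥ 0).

0

The denominator has no term below 1020s^2 — 2 poles at s=0, type 2. Treating each term separately:
  • 3: tracked with zero error.
  • 6t: tracked with zero error.
Total e_ss = 0.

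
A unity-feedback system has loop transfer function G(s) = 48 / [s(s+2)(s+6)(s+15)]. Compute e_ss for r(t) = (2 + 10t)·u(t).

37.5

One free integrator in G(s): this is a type 1 system. Treating each term separately:
  • 2: tracked with zero error.
  • 10t: e_ss = 10/K_v with K_v=4/15 → 37.5.
Total e_ss = 37.5.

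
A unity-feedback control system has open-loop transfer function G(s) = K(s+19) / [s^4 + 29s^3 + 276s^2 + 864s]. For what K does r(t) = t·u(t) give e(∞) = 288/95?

15

The denominator has no term below 864s — 1 pole at s=0, type 1.
K_v = lim_{s→0} s·G(s) = K·19 / 864 = (19/864)·K.
e_ss = 1/K_v = 288/95 ⇒ K_v = 95/288 ⇒ K = (95/288)/(19/864) = 15.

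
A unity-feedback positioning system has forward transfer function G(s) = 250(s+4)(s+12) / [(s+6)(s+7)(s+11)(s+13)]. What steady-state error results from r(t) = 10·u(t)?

The open loop has no poles at the origin → type 0 system.
K_p = lim_{s→0} G(s) = 250·4·12 / (6·7·11·13) = 2000/1001.
e_ss = 10/(1 + K_p) = 10/(3001/1001) = 10010/3001.

10010/3001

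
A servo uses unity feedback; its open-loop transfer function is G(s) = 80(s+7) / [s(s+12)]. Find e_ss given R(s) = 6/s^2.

One free integrator in G(s): this is a type 1 system.
K_v = lim_{s→0} s·G(s) = 80·7 / (12) = 140/3.
e_ss = 6/K_v = 6/(140/3) = 9/70.

9/70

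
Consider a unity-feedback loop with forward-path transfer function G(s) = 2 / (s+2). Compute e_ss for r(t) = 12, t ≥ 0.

No free integrators in G(s): this is a type 0 system.
K_p = lim_{s→0} G(s) = 2 / (2) = 1.
e_ss = 12/(1 + K_p) = 12/2 = 6.

6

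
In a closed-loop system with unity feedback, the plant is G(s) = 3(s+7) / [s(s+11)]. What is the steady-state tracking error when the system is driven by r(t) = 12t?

44/7

One free integrator in G(s): this is a type 1 system.
K_v = lim_{s→0} s·G(s) = 3·7 / (11) = 21/11.
e_ss = 12/K_v = 12/(21/11) = 44/7.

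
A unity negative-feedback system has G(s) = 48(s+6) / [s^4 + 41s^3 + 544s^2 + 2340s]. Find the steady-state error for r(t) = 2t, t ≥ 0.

16.25

Factoring s from the denominator leaves a polynomial with constant term 2340, so the system is type 1.
K_v = lim_{s→0} s·G(s) = 48·6 / 2340 = 8/65.
e_ss = 2/K_v = 2/(8/65) = 16.25.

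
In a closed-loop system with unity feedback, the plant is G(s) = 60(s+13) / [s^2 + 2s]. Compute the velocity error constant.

Factoring s from the denominator leaves a polynomial with constant term 2, so the system is type 1.
K_v = lim_{s→0} s·G(s) = 60·13 / 2 = 390.

390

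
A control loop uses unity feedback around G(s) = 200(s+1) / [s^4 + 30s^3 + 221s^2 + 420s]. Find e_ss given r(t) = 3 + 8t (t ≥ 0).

16.8

Factoring s from the denominator leaves a polynomial with constant term 420, so the system is type 1. By superposition:
  • 3: tracked with zero error.
  • 8t: e_ss = 8/K_v with K_v=10/21 → 16.8.
Total e_ss = 16.8.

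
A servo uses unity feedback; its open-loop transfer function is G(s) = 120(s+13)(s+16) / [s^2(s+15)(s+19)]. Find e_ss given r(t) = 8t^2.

19/104

System type = 2 (two poles at s=0).
K_a = lim_{s→0} s^2·G(s) = 120·13·16 / (15·19) = 1664/19.
r(t) = 8t^2 gives R(s) = 16/s^3.
e_ss = 16/K_a = 16/(1664/19) = 19/104.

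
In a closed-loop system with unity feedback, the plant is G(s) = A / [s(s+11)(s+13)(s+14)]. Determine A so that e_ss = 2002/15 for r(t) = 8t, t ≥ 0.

120

G(s) has one factor of s in the denominator, so the system is type 1.
K_v = lim_{s→0} s·G(s) = A / (11·13·14) = (1/2002)·A.
e_ss = 8/K_v = 2002/15 ⇒ K_v = 60/1001 ⇒ A = (60/1001)/(1/2002) = 120.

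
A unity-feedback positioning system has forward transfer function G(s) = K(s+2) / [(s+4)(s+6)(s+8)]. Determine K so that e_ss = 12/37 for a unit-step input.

System type = 0 (no poles at s=0).
K_p = lim_{s→0} G(s) = K·2 / (4·6·8) = (1/96)·K.
e_ss = 1/(1 + K_p) = 12/37 ⇒ 1 + (1/96)·K = 37/12 ⇒ K = 200.

200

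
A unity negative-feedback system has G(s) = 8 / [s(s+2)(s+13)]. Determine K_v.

4/13

The open loop has one pole at the origin → type 1 system.
K_v = lim_{s→0} s·G(s) = 8 / (2·13) = 4/13.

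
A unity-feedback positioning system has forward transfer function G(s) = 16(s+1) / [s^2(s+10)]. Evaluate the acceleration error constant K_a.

1.6

G(s) has two factors of s in the denominator, so the system is type 2.
K_a = lim_{s→0} s^2·G(s) = 16·1 / (10) = 1.6.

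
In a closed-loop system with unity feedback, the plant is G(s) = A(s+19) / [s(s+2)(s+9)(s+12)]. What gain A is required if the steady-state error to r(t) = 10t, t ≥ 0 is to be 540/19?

G(s) has one factor of s in the denominator, so the system is type 1.
K_v = lim_{s→0} s·G(s) = A·19 / (2·9·12) = (19/216)·A.
e_ss = 10/K_v = 540/19 ⇒ K_v = 19/54 ⇒ A = (19/54)/(19/216) = 4.

4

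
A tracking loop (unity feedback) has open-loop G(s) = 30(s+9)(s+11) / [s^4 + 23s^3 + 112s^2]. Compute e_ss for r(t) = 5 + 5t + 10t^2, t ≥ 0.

224/297

Lowest-order denominator term is 112s^2, so the open loop has 2 poles at the origin → type 2 system. By superposition:
  • 5: tracked with zero error.
  • 5t: tracked with zero error.
  • 10t^2: e_ss = 20/K_a with K_a=1485/56 → 224/297.
Total e_ss = 224/297.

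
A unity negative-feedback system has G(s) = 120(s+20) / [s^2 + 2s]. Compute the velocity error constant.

The denominator has no term below 2s — 1 pole at s=0, type 1.
K_v = lim_{s→0} s·G(s) = 120·20 / 2 = 1200.

1200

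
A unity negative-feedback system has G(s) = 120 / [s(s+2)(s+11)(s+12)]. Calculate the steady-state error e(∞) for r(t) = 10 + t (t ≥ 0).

2.2

One free integrator in G(s): this is a type 1 system. Taking each input component in turn:
  • 10: tracked with zero error.
  • t: e_ss = 1/K_v with K_v=5/11 → 2.2.
Total e_ss = 2.2.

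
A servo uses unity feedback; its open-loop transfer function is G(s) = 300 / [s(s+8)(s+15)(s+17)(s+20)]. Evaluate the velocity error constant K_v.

System type = 1 (one pole at s=0).
K_v = lim_{s→0} s·G(s) = 300 / (8·15·17·20) = 1/136.

1/136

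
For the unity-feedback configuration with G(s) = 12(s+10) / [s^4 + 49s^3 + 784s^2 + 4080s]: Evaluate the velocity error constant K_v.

1/34

Factoring s from the denominator leaves a polynomial with constant term 4080, so the system is type 1.
K_v = lim_{s→0} s·G(s) = 12·10 / 4080 = 1/34.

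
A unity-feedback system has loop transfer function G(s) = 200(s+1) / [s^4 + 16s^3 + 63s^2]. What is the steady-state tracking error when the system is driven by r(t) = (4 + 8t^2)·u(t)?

The denominator has no term below 63s^2 — 2 poles at s=0, type 2. Treating each term separately:
  • 4: tracked with zero error.
  • 8t^2: e_ss = 16/K_a with K_a=200/63 → 5.04.
Total e_ss = 5.04.

5.04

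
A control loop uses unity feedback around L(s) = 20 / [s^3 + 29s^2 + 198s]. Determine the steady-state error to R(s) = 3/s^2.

29.7

Factoring s from the denominator leaves a polynomial with constant term 198, so the system is type 1.
K_v = lim_{s→0} s·L(s) = 20 / 198 = 10/99.
e_ss = 3/K_v = 3/(10/99) = 29.7.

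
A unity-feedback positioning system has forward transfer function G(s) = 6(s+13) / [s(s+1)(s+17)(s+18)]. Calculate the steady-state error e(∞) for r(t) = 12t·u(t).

System type = 1 (one pole at s=0).
K_v = lim_{s→0} s·G(s) = 6·13 / (1·17·18) = 13/51.
e_ss = 12/K_v = 12/(13/51) = 612/13.

612/13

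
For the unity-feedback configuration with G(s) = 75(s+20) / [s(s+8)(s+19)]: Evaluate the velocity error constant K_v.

One free integrator in G(s): this is a type 1 system.
K_v = lim_{s→0} s·G(s) = 75·20 / (8·19) = 375/38.

375/38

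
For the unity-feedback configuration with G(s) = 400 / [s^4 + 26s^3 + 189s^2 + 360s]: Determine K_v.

10/9

The denominator has no term below 360s — 1 pole at s=0, type 1.
K_v = lim_{s→0} s·G(s) = 400 / 360 = 10/9.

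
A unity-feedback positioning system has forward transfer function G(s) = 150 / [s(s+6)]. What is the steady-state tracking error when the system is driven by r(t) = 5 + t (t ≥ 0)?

0.04

G(s) has one factor of s in the denominator, so the system is type 1. Taking each input component in turn:
  • 5: tracked with zero error.
  • t: e_ss = 1/K_v with K_v=25 → 0.04.
Total e_ss = 0.04.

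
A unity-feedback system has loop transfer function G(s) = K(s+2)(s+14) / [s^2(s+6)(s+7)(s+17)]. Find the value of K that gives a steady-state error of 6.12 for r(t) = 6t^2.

50

The open loop has two poles at the origin → type 2 system.
K_a = lim_{s→0} s^2·G(s) = K·2·14 / (6·7·17) = (2/51)·K.
e_ss = 12/K_a = 6.12 ⇒ K_a = 100/51 ⇒ K = (100/51)/(2/51) = 50.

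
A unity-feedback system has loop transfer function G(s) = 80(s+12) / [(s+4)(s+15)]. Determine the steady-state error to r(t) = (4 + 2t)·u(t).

infinity

G(s) has no factors of s in the denominator, so the system is type 0. Taking each input component in turn:
  • 4: e_ss = 4/(1+K_p) with K_p=16 → 4/17.
  • 2t: a type-0 system cannot track it, e_ss → ∞.
The unbounded component dominates.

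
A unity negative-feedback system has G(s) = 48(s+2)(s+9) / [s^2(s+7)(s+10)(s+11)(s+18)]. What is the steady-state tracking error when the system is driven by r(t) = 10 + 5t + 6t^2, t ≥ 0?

192.5

The open loop has two poles at the origin → type 2 system. Treating each term separately:
  • 10: tracked with zero error.
  • 5t: tracked with zero error.
  • 6t^2: e_ss = 12/K_a with K_a=24/385 → 192.5.
Total e_ss = 192.5.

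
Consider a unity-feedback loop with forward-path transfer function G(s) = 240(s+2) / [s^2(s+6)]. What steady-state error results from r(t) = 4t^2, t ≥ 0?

0.1

System type = 2 (two poles at s=0).
K_a = lim_{s→0} s^2·G(s) = 240·2 / (6) = 80.
r(t) = 4t^2 gives R(s) = 8/s^3.
e_ss = 8/K_a = 8/80 = 0.1.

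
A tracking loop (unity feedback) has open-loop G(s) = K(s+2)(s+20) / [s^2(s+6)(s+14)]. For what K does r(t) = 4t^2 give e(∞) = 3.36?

G(s) has two factors of s in the denominator, so the system is type 2.
K_a = lim_{s→0} s^2·G(s) = K·2·20 / (6·14) = (10/21)·K.
e_ss = 8/K_a = 3.36 ⇒ K_a = 50/21 ⇒ K = (50/21)/(10/21) = 5.

5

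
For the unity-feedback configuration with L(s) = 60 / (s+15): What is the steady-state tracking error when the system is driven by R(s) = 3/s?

0.6

L(s) has no factors of s in the denominator, so the system is type 0.
K_p = lim_{s→0} L(s) = 60 / (15) = 4.
e_ss = 3/(1 + K_p) = 3/5 = 0.6.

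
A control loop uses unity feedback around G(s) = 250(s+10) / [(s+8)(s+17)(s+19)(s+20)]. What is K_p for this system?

The open loop has no poles at the origin → type 0 system.
K_p = lim_{s→0} G(s) = 250·10 / (8·17·19·20) = 125/2584.

125/2584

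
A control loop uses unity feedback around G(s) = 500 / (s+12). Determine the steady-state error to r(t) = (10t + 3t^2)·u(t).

infinity

G(s) has no factors of s in the denominator, so the system is type 0. By superposition:
  • 10t: a type-0 system cannot track it, e_ss → ∞.
  • 3t^2: a type-0 system cannot track it, e_ss → ∞.
The unbounded component dominates.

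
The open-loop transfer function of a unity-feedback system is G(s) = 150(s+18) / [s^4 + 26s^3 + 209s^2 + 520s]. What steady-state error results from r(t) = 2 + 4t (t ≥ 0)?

104/135

Factoring s from the denominator leaves a polynomial with constant term 520, so the system is type 1. Taking each input component in turn:
  • 2: tracked with zero error.
  • 4t: e_ss = 4/K_v with K_v=135/26 → 104/135.
Total e_ss = 104/135.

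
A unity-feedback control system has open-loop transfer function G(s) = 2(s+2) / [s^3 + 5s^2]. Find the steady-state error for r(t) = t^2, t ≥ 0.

2.5

Lowest-order denominator term is 5s^2, so the open loop has 2 poles at the origin → type 2 system.
K_a = lim_{s→0} s^2·G(s) = 2·2 / 5 = 0.8.
r(t) = t^2 gives R(s) = 2/s^3.
e_ss = 2/K_a = 2/0.8 = 2.5.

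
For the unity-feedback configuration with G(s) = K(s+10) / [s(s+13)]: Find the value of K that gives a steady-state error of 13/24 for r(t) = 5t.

One free integrator in G(s): this is a type 1 system.
K_v = lim_{s→0} s·G(s) = K·10 / (13) = (10/13)·K.
e_ss = 5/K_v = 13/24 ⇒ K_v = 120/13 ⇒ K = (120/13)/(10/13) = 12.

12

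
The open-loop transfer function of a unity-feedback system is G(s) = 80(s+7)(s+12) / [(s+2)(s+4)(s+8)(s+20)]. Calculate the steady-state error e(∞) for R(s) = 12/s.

No free integrators in G(s): this is a type 0 system.
K_p = lim_{s→0} G(s) = 80·7·12 / (2·4·8·20) = 5.25.
e_ss = 12/(1 + K_p) = 12/6.25 = 1.92.

1.92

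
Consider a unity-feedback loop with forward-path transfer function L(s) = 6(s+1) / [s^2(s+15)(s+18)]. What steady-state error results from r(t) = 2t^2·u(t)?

Two free integrators in L(s): this is a type 2 system.
K_a = lim_{s→0} s^2·L(s) = 6·1 / (15·18) = 1/45.
r(t) = 2t^2 gives R(s) = 4/s^3.
e_ss = 4/K_a = 4/(1/45) = 180.

180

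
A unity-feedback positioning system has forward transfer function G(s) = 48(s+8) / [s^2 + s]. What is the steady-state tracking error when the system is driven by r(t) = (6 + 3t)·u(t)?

Factoring s from the denominator leaves a polynomial with constant term 1, so the system is type 1. Treating each term separately:
  • 6: tracked with zero error.
  • 3t: e_ss = 3/K_v with K_v=384 → 1/128.
Total e_ss = 1/128.

1/128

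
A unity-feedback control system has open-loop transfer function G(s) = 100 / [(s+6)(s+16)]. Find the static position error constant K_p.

G(s) has no factors of s in the denominator, so the system is type 0.
K_p = lim_{s→0} G(s) = 100 / (6·16) = 25/24.

25/24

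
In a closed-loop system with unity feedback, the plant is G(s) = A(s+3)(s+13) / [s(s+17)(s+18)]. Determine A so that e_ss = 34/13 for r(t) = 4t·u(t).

12

System type = 1 (one pole at s=0).
K_v = lim_{s→0} s·G(s) = A·3·13 / (17·18) = (13/102)·A.
e_ss = 4/K_v = 34/13 ⇒ K_v = 26/17 ⇒ A = (26/17)/(13/102) = 12.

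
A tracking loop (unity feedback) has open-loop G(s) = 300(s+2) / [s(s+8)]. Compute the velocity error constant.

G(s) has one factor of s in the denominator, so the system is type 1.
K_v = lim_{s→0} s·G(s) = 300·2 / (8) = 75.

75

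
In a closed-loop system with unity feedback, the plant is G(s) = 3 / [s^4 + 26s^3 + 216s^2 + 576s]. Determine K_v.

Factoring s from the denominator leaves a polynomial with constant term 576, so the system is type 1.
K_v = lim_{s→0} s·G(s) = 3 / 576 = 1/192.

1/192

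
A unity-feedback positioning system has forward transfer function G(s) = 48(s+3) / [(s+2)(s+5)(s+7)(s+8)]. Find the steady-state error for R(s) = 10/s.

G(s) has no factors of s in the denominator, so the system is type 0.
K_p = lim_{s→0} G(s) = 48·3 / (2·5·7·8) = 9/35.
e_ss = 10/(1 + K_p) = 10/(44/35) = 175/22.

175/22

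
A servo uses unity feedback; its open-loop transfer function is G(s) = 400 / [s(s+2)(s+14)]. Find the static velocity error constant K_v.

100/7

G(s) has one factor of s in the denominator, so the system is type 1.
K_v = lim_{s→0} s·G(s) = 400 / (2·14) = 100/7.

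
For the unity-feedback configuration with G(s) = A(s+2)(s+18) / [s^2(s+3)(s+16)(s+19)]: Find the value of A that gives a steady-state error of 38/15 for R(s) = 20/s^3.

The open loop has two poles at the origin → type 2 system.
K_a = lim_{s→0} s^2·G(s) = A·2·18 / (3·16·19) = (3/76)·A.
e_ss = 20/K_a = 38/15 ⇒ K_a = 150/19 ⇒ A = (150/19)/(3/76) = 200.

200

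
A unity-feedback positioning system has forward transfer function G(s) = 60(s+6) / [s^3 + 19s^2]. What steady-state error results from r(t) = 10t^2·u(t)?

Factoring s^2 from the denominator leaves a polynomial with constant term 19, so the system is type 2.
K_a = lim_{s→0} s^2·G(s) = 60·6 / 19 = 360/19.
r(t) = 10t^2 gives R(s) = 20/s^3.
e_ss = 20/K_a = 20/(360/19) = 19/18.

19/18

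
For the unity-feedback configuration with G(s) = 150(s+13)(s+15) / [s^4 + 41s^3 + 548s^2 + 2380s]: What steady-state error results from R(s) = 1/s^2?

238/2925

Factoring s from the denominator leaves a polynomial with constant term 2380, so the system is type 1.
K_v = lim_{s→0} s·G(s) = 150·13·15 / 2380 = 2925/238.
e_ss = 1/K_v = 1/(2925/238) = 238/2925.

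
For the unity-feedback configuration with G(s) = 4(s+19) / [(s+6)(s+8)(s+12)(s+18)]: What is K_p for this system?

G(s) has no factors of s in the denominator, so the system is type 0.
K_p = lim_{s→0} G(s) = 4·19 / (6·8·12·18) = 19/2592.

19/2592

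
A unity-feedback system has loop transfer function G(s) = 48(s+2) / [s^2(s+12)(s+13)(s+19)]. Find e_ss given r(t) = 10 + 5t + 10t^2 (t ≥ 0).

617.5

G(s) has two factors of s in the denominator, so the system is type 2. Treating each term separately:
  • 10: tracked with zero error.
  • 5t: tracked with zero error.
  • 10t^2: e_ss = 20/K_a with K_a=8/247 → 617.5.
Total e_ss = 617.5.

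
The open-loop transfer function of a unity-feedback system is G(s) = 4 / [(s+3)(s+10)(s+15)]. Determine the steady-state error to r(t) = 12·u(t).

The open loop has no poles at the origin → type 0 system.
K_p = lim_{s→0} G(s) = 4 / (3·10·15) = 2/225.
e_ss = 12/(1 + K_p) = 12/(227/225) = 2700/227.

2700/227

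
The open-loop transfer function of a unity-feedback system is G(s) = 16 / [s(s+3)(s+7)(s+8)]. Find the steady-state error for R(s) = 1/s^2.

10.5

System type = 1 (one pole at s=0).
K_v = lim_{s→0} s·G(s) = 16 / (3·7·8) = 2/21.
e_ss = 1/K_v = 1/(2/21) = 10.5.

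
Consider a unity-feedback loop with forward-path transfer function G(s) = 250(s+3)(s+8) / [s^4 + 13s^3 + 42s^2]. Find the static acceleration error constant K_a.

Factoring s^2 from the denominator leaves a polynomial with constant term 42, so the system is type 2.
K_a = lim_{s→0} s^2·G(s) = 250·3·8 / 42 = 1000/7.

1000/7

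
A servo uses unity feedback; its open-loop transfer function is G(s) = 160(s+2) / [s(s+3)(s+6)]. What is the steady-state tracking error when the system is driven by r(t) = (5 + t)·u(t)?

One free integrator in G(s): this is a type 1 system. By superposition:
  • 5: tracked with zero error.
  • t: e_ss = 1/K_v with K_v=160/9 → 9/160.
Total e_ss = 9/160.

9/160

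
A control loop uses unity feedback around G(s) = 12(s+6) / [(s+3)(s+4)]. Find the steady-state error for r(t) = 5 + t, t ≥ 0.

System type = 0 (no poles at s=0). Taking each input component in turn:
  • 5: e_ss = 5/(1+K_p) with K_p=6 → 5/7.
  • t: a type-0 system cannot track it, e_ss → ∞.
The unbounded component dominates.

infinity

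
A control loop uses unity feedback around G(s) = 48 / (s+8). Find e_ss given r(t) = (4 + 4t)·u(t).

infinity

The open loop has no poles at the origin → type 0 system. Taking each input component in turn:
  • 4: e_ss = 4/(1+K_p) with K_p=6 → 4/7.
  • 4t: a type-0 system cannot track it, e_ss → ∞.
The unbounded component dominates.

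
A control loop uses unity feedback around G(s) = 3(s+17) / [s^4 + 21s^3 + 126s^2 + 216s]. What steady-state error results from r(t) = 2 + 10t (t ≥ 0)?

The denominator has no term below 216s — 1 pole at s=0, type 1. Taking each input component in turn:
  • 2: tracked with zero error.
  • 10t: e_ss = 10/K_v with K_v=17/72 → 720/17.
Total e_ss = 720/17.

720/17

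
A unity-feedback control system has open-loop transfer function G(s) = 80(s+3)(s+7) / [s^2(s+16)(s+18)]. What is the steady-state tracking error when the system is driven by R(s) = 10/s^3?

G(s) has two factors of s in the denominator, so the system is type 2.
K_a = lim_{s→0} s^2·G(s) = 80·3·7 / (16·18) = 35/6.
r(t) = 5t^2 gives R(s) = 10/s^3.
e_ss = 10/K_a = 10/(35/6) = 12/7.

12/7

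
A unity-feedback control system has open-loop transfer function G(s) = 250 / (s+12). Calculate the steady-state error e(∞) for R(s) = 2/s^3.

infinity

The open loop has no poles at the origin → type 0 system.
K_a = lim_{s→0} s^2·G(s) = 0; the steady-state error to this parabolic input grows without bound.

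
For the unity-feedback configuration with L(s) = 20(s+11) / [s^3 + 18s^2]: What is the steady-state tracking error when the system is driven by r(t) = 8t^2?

72/55

Lowest-order denominator term is 18s^2, so the open loop has 2 poles at the origin → type 2 system.
K_a = lim_{s→0} s^2·L(s) = 20·11 / 18 = 110/9.
r(t) = 8t^2 gives R(s) = 16/s^3.
e_ss = 16/K_a = 16/(110/9) = 72/55.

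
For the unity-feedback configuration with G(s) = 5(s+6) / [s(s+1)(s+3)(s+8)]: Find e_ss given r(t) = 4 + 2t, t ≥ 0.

1.6

The open loop has one pole at the origin → type 1 system. By superposition:
  • 4: tracked with zero error.
  • 2t: e_ss = 2/K_v with K_v=1.25 → 1.6.
Total e_ss = 1.6.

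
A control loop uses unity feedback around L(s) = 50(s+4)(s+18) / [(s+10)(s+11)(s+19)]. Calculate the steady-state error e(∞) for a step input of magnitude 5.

The open loop has no poles at the origin → type 0 system.
K_p = lim_{s→0} L(s) = 50·4·18 / (10·11·19) = 360/209.
e_ss = 5/(1 + K_p) = 5/(569/209) = 1045/569.

1045/569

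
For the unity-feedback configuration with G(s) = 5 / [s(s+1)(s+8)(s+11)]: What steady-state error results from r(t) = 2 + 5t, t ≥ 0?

One free integrator in G(s): this is a type 1 system. By superposition:
  • 2: tracked with zero error.
  • 5t: e_ss = 5/K_v with K_v=5/88 → 88.
Total e_ss = 88.

88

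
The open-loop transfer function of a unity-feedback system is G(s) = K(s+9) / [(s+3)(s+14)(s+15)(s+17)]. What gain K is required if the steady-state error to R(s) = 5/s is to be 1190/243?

The open loop has no poles at the origin → type 0 system.
K_p = lim_{s→0} G(s) = K·9 / (3·14·15·17) = (1/1190)·K.
e_ss = 5/(1 + K_p) = 1190/243 ⇒ 1 + (1/1190)·K = 243/238 ⇒ K = 25.

25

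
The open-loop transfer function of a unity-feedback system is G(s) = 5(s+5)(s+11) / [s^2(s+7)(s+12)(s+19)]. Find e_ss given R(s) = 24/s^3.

38304/275

System type = 2 (two poles at s=0).
K_a = lim_{s→0} s^2·G(s) = 5·5·11 / (7·12·19) = 275/1596.
r(t) = 12t^2 gives R(s) = 24/s^3.
e_ss = 24/K_a = 24/(275/1596) = 38304/275.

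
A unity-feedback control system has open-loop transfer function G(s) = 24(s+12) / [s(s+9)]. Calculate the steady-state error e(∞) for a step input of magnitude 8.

0

One free integrator in G(s): this is a type 1 system.
K_p = ∞ for a type-1 system; e_ss to a step is zero.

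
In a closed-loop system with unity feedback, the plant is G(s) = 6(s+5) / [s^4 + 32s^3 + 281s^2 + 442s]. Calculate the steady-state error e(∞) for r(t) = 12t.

Lowest-order denominator term is 442s, so the open loop has 1 pole at the origin → type 1 system.
K_v = lim_{s→0} s·G(s) = 6·5 / 442 = 15/221.
e_ss = 12/K_v = 12/(15/221) = 176.8.

176.8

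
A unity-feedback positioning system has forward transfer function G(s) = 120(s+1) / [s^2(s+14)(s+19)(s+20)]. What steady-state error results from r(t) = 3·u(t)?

The open loop has two poles at the origin → type 2 system.
A type-2 system has K_p = ∞, so it tracks a step input with zero steady-state error.

0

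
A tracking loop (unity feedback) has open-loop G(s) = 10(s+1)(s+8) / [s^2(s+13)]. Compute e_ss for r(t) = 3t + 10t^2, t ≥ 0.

Two free integrators in G(s): this is a type 2 system. Taking each input component in turn:
  • 3t: tracked with zero error.
  • 10t^2: e_ss = 20/K_a with K_a=80/13 → 3.25.
Total e_ss = 3.25.

3.25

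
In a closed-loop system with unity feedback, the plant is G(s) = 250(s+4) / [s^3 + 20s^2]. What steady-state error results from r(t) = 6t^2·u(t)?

Factoring s^2 from the denominator leaves a polynomial with constant term 20, so the system is type 2.
K_a = lim_{s→0} s^2·G(s) = 250·4 / 20 = 50.
r(t) = 6t^2 gives R(s) = 12/s^3.
e_ss = 12/K_a = 12/50 = 0.24.

0.24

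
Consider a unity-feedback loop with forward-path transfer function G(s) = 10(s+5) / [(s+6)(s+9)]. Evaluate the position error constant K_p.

25/27

G(s) has no factors of s in the denominator, so the system is type 0.
K_p = lim_{s→0} G(s) = 10·5 / (6·9) = 25/27.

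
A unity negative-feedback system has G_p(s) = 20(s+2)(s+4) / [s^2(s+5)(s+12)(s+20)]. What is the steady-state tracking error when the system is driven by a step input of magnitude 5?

0

The open loop has two poles at the origin → type 2 system.
A type-2 system has K_p = ∞, so it tracks a step input with zero steady-state error.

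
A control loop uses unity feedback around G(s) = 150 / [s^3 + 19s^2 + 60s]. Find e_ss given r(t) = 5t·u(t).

The denominator has no term below 60s — 1 pole at s=0, type 1.
K_v = lim_{s→0} s·G(s) = 150 / 60 = 2.5.
e_ss = 5/K_v = 5/2.5 = 2.

2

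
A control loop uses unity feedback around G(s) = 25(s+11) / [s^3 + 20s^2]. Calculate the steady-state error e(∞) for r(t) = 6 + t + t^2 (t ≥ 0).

8/55

The denominator has no term below 20s^2 — 2 poles at s=0, type 2. By superposition:
  • 6: tracked with zero error.
  • t: tracked with zero error.
  • t^2: e_ss = 2/K_a with K_a=13.75 → 8/55.
Total e_ss = 8/55.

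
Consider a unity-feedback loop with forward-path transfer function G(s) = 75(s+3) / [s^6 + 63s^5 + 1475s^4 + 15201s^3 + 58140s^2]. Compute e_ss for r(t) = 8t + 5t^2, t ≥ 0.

The denominator has no term below 58140s^2 — 2 poles at s=0, type 2. Treating each term separately:
  • 8t: tracked with zero error.
  • 5t^2: e_ss = 10/K_a with K_a=5/1292 → 2584.
Total e_ss = 2584.

2584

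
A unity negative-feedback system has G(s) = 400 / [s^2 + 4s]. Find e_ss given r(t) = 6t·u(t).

Factoring s from the denominator leaves a polynomial with constant term 4, so the system is type 1.
K_v = lim_{s→0} s·G(s) = 400 / 4 = 100.
e_ss = 6/K_v = 6/100 = 0.06.

0.06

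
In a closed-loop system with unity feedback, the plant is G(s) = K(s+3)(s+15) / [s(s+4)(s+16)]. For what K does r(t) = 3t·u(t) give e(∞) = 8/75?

40

One free integrator in G(s): this is a type 1 system.
K_v = lim_{s→0} s·G(s) = K·3·15 / (4·16) = (45/64)·K.
e_ss = 3/K_v = 8/75 ⇒ K_v = 28.125 ⇒ K = 28.125/(45/64) = 40.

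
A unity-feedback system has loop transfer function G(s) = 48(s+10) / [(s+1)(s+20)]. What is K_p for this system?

G(s) has no factors of s in the denominator, so the system is type 0.
K_p = lim_{s→0} G(s) = 48·10 / (1·20) = 24.

24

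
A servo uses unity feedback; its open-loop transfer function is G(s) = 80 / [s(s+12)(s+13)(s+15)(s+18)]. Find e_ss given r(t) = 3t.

1579.5

One free integrator in G(s): this is a type 1 system.
K_v = lim_{s→0} s·G(s) = 80 / (12·13·15·18) = 2/1053.
e_ss = 3/K_v = 3/(2/1053) = 1579.5.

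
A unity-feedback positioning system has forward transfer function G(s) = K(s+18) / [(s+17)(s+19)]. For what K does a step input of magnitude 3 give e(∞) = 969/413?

The open loop has no poles at the origin → type 0 system.
K_p = lim_{s→0} G(s) = K·18 / (17·19) = (18/323)·K.
e_ss = 3/(1 + K_p) = 969/413 ⇒ 1 + (18/323)·K = 413/323 ⇒ K = 5.

5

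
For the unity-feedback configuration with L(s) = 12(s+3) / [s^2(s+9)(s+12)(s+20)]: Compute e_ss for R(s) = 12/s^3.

L(s) has two factors of s in the denominator, so the system is type 2.
K_a = lim_{s→0} s^2·L(s) = 12·3 / (9·12·20) = 1/60.
r(t) = 6t^2 gives R(s) = 12/s^3.
e_ss = 12/K_a = 12/(1/60) = 720.

720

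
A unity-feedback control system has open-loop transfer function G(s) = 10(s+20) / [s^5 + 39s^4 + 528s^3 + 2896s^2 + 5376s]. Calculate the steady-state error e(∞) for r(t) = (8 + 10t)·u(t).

The denominator has no term below 5376s — 1 pole at s=0, type 1. Taking each input component in turn:
  • 8: tracked with zero error.
  • 10t: e_ss = 10/K_v with K_v=25/672 → 268.8.
Total e_ss = 268.8.

268.8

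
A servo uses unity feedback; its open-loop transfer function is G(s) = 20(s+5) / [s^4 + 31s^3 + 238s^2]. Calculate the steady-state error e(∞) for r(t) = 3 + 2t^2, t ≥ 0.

Lowest-order denominator term is 238s^2, so the open loop has 2 poles at the origin → type 2 system. By superposition:
  • 3: tracked with zero error.
  • 2t^2: e_ss = 4/K_a with K_a=50/119 → 9.52.
Total e_ss = 9.52.

9.52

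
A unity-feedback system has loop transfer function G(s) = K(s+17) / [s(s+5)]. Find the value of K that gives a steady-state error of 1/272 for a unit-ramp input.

One free integrator in G(s): this is a type 1 system.
K_v = lim_{s→0} s·G(s) = K·17 / (5) = 3.4·K.
e_ss = 1/K_v = 1/272 ⇒ K_v = 272 ⇒ K = 272/3.4 = 80.

80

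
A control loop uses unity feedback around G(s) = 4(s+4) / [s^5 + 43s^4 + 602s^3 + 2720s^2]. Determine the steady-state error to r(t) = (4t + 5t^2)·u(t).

Factoring s^2 from the denominator leaves a polynomial with constant term 2720, so the system is type 2. By superposition:
  • 4t: tracked with zero error.
  • 5t^2: e_ss = 10/K_a with K_a=1/170 → 1700.
Total e_ss = 1700.

1700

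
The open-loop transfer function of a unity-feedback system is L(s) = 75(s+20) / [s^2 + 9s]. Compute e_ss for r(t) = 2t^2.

infinity

Factoring s from the denominator leaves a polynomial with constant term 9, so the system is type 1.
K_a = lim_{s→0} s^2·L(s) = 0; the steady-state error to this parabolic input grows without bound.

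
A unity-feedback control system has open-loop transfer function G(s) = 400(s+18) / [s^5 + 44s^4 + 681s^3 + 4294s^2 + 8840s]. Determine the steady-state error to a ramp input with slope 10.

221/18

The denominator has no term below 8840s — 1 pole at s=0, type 1.
K_v = lim_{s→0} s·G(s) = 400·18 / 8840 = 180/221.
e_ss = 10/K_v = 10/(180/221) = 221/18.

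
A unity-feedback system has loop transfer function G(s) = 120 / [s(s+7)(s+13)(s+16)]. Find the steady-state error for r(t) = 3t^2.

The open loop has one pole at the origin → type 1 system.
For a type-1 system K_a = 0, so e_ss to a parabolic input is unbounded.

infinity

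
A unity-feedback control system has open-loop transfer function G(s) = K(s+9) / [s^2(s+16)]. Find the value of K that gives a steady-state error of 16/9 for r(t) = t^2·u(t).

2

G(s) has two factors of s in the denominator, so the system is type 2.
K_a = lim_{s→0} s^2·G(s) = K·9 / (16) = 0.5625·K.
e_ss = 2/K_a = 16/9 ⇒ K_a = 1.125 ⇒ K = 1.125/0.5625 = 2.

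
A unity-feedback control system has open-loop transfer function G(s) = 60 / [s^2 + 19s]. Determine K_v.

60/19

Lowest-order denominator term is 19s, so the open loop has 1 pole at the origin → type 1 system.
K_v = lim_{s→0} s·G(s) = 60 / 19 = 60/19.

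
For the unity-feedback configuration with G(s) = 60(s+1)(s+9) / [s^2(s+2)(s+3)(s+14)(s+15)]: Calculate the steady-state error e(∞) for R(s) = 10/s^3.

70/3

Two free integrators in G(s): this is a type 2 system.
K_a = lim_{s→0} s^2·G(s) = 60·1·9 / (2·3·14·15) = 3/7.
r(t) = 5t^2 gives R(s) = 10/s^3.
e_ss = 10/K_a = 10/(3/7) = 70/3.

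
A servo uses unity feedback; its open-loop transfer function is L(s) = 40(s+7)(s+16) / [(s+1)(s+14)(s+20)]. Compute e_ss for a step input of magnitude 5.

L(s) has no factors of s in the denominator, so the system is type 0.
K_p = lim_{s→0} L(s) = 40·7·16 / (1·14·20) = 16.
e_ss = 5/(1 + K_p) = 5/17.

5/17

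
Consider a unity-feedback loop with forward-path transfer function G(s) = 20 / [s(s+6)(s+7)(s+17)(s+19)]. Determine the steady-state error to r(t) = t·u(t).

G(s) has one factor of s in the denominator, so the system is type 1.
K_v = lim_{s→0} s·G(s) = 20 / (6·7·17·19) = 10/6783.
e_ss = 1/K_v = 1/(10/6783) = 678.3.

678.3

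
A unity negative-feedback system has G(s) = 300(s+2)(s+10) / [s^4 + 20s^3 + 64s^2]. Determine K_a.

93.75

Factoring s^2 from the denominator leaves a polynomial with constant term 64, so the system is type 2.
K_a = lim_{s→0} s^2·G(s) = 300·2·10 / 64 = 93.75.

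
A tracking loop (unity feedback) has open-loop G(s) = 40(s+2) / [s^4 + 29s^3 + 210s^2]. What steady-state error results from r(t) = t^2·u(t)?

5.25

Factoring s^2 from the denominator leaves a polynomial with constant term 210, so the system is type 2.
K_a = lim_{s→0} s^2·G(s) = 40·2 / 210 = 8/21.
r(t) = t^2 gives R(s) = 2/s^3.
e_ss = 2/K_a = 2/(8/21) = 5.25.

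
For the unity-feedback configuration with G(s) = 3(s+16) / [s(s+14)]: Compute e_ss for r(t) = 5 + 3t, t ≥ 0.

0.875

G(s) has one factor of s in the denominator, so the system is type 1. By superposition:
  • 5: tracked with zero error.
  • 3t: e_ss = 3/K_v with K_v=24/7 → 0.875.
Total e_ss = 0.875.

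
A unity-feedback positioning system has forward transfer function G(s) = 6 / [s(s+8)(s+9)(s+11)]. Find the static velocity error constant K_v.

One free integrator in G(s): this is a type 1 system.
K_v = lim_{s→0} s·G(s) = 6 / (8·9·11) = 1/132.

1/132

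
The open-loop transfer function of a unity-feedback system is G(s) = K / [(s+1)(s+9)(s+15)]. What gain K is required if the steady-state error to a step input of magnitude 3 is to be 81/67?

200

No free integrators in G(s): this is a type 0 system.
K_p = lim_{s→0} G(s) = K / (1·9·15) = (1/135)·K.
e_ss = 3/(1 + K_p) = 81/67 ⇒ 1 + (1/135)·K = 67/27 ⇒ K = 200.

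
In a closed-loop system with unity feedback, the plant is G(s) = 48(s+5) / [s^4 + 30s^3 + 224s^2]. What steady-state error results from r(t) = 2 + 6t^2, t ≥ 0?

11.2

Factoring s^2 from the denominator leaves a polynomial with constant term 224, so the system is type 2. By superposition:
  • 2: tracked with zero error.
  • 6t^2: e_ss = 12/K_a with K_a=15/14 → 11.2.
Total e_ss = 11.2.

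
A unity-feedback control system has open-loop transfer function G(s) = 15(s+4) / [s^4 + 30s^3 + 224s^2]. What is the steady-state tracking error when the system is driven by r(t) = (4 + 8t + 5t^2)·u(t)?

112/3

The denominator has no term below 224s^2 — 2 poles at s=0, type 2. Taking each input component in turn:
  • 4: tracked with zero error.
  • 8t: tracked with zero error.
  • 5t^2: e_ss = 10/K_a with K_a=15/56 → 112/3.
Total e_ss = 112/3.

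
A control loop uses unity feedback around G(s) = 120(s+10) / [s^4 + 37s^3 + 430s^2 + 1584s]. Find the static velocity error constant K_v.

25/33

Lowest-order denominator term is 1584s, so the open loop has 1 pole at the origin → type 1 system.
K_v = lim_{s→0} s·G(s) = 120·10 / 1584 = 25/33.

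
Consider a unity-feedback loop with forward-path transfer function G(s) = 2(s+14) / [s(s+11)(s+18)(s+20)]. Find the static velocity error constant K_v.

7/990

System type = 1 (one pole at s=0).
K_v = lim_{s→0} s·G(s) = 2·14 / (11·18·20) = 7/990.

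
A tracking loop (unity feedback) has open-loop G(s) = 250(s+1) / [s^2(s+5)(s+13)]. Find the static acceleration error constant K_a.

50/13

System type = 2 (two poles at s=0).
K_a = lim_{s→0} s^2·G(s) = 250·1 / (5·13) = 50/13.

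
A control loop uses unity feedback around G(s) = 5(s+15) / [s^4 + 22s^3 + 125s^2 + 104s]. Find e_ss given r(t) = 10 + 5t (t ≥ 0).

104/15

The denominator has no term below 104s — 1 pole at s=0, type 1. Taking each input component in turn:
  • 10: tracked with zero error.
  • 5t: e_ss = 5/K_v with K_v=75/104 → 104/15.
Total e_ss = 104/15.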